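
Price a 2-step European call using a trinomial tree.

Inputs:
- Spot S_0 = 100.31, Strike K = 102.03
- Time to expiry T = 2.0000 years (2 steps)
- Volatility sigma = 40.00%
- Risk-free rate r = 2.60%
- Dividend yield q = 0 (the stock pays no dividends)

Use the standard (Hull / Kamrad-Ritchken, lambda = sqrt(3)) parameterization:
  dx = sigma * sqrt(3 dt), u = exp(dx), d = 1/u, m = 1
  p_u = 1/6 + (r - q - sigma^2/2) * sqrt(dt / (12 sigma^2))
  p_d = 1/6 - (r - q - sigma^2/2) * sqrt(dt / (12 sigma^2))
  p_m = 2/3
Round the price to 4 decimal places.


Answer: Price = V(0,0) = 20.5525

Derivation:
dt = T/N = 1.000000; dx = sigma*sqrt(3*dt) = 0.692820
u = exp(dx) = 1.999346; d = 1/u = 0.500163
p_u = 0.127696, p_m = 0.666667, p_d = 0.205638
Discount per step: exp(-r*dt) = 0.974335
Stock lattice S(k, j) with j the centered position index:
  k=0: S(0,+0) = 100.3100
  k=1: S(1,-1) = 50.1714; S(1,+0) = 100.3100; S(1,+1) = 200.5544
  k=2: S(2,-2) = 25.0939; S(2,-1) = 50.1714; S(2,+0) = 100.3100; S(2,+1) = 200.5544; S(2,+2) = 400.9778
Terminal payoffs V(N, j) = max(S_T - K, 0):
  V(2,-2) = 0.000000; V(2,-1) = 0.000000; V(2,+0) = 0.000000; V(2,+1) = 98.524437; V(2,+2) = 298.947789
Backward induction: V(k, j) = exp(-r*dt) * [p_u * V(k+1, j+1) + p_m * V(k+1, j) + p_d * V(k+1, j-1)]
  V(1,-1) = exp(-r*dt) * [p_u*0.000000 + p_m*0.000000 + p_d*0.000000] = 0.000000
  V(1,+0) = exp(-r*dt) * [p_u*98.524437 + p_m*0.000000 + p_d*0.000000] = 12.258236
  V(1,+1) = exp(-r*dt) * [p_u*298.947789 + p_m*98.524437 + p_d*0.000000] = 101.191765
  V(0,+0) = exp(-r*dt) * [p_u*101.191765 + p_m*12.258236 + p_d*0.000000] = 20.552520


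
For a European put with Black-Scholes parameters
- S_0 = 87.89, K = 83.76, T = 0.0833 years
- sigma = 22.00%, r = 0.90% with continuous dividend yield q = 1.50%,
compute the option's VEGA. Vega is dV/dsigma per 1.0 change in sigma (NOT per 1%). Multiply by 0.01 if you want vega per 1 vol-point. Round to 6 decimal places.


d1 = 0.7818864427; d2 = 0.7183906161
phi(d1) = 0.2938717775; exp(-qT) = 0.9987512803; exp(-rT) = 0.9992505810
Vega = S * exp(-qT) * phi(d1) * sqrt(T) = 87.8900 * 0.9987512803 * 0.2938717775 * 0.2886173938 = 7.445214

Answer: Vega = 7.445214


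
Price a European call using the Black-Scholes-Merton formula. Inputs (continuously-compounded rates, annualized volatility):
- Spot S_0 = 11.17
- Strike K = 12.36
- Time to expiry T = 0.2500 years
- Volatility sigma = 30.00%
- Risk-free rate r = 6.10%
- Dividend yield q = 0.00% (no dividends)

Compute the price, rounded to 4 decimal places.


Answer: Price = 0.3076

Derivation:
d1 = (ln(S/K) + (r - q + 0.5*sigma^2) * T) / (sigma * sqrt(T)) = -0.49822559
d2 = d1 - sigma * sqrt(T) = -0.64822559
exp(-rT) = 0.98486569; exp(-qT) = 1.00000000
C = S_0 * exp(-qT) * N(d1) - K * exp(-rT) * N(d2)
N(d1) = 0.30916252; N(d2) = 0.25841953
C = 11.1700 * 1.00000000 * 0.30916252 - 12.3600 * 0.98486569 * 0.25841953 = 0.3076


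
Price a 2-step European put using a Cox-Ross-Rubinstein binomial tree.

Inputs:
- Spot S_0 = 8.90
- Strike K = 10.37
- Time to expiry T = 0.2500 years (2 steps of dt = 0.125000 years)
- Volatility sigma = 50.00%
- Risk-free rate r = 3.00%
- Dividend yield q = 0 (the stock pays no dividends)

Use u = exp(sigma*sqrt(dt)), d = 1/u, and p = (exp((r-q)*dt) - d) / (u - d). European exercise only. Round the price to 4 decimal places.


dt = T/N = 0.125000
u = exp(sigma*sqrt(dt)) = 1.193365; d = 1/u = 0.837967
p = (exp((r-q)*dt) - d) / (u - d) = 0.466492
Discount per step: exp(-r*dt) = 0.996257
Stock lattice S(k, i) with i counting down-moves:
  k=0: S(0,0) = 8.9000
  k=1: S(1,0) = 10.6209; S(1,1) = 7.4579
  k=2: S(2,0) = 12.6747; S(2,1) = 8.9000; S(2,2) = 6.2495
Terminal payoffs V(N, i) = max(K - S_T, 0):
  V(2,0) = 0.000000; V(2,1) = 1.470000; V(2,2) = 4.120522
Backward induction: V(k, i) = exp(-r*dt) * [p * V(k+1, i) + (1-p) * V(k+1, i+1)].
  V(1,0) = exp(-r*dt) * [p*0.000000 + (1-p)*1.470000] = 0.781321
  V(1,1) = exp(-r*dt) * [p*1.470000 + (1-p)*4.120522] = 2.873280
  V(0,0) = exp(-r*dt) * [p*0.781321 + (1-p)*2.873280] = 1.890296

Answer: Price = V(0,0) = 1.8903


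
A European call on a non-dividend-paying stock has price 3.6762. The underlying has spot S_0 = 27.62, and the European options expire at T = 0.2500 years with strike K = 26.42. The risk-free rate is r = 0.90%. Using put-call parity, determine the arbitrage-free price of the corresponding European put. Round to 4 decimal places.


Answer: Put price = 2.4168

Derivation:
Put-call parity: C - P = S_0 * exp(-qT) - K * exp(-rT).
S_0 * exp(-qT) = 27.6200 * 1.00000000 = 27.62000000
K * exp(-rT) = 26.4200 * 0.99775253 = 26.36062183
P = C - S*exp(-qT) + K*exp(-rT)
P = 3.6762 - 27.62000000 + 26.36062183 = 2.4168


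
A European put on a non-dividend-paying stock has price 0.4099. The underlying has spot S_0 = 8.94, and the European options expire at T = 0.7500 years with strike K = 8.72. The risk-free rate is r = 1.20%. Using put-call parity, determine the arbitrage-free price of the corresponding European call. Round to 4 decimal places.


Answer: Call price = 0.7080

Derivation:
Put-call parity: C - P = S_0 * exp(-qT) - K * exp(-rT).
S_0 * exp(-qT) = 8.9400 * 1.00000000 = 8.94000000
K * exp(-rT) = 8.7200 * 0.99104038 = 8.64187210
C = P + S*exp(-qT) - K*exp(-rT)
C = 0.4099 + 8.94000000 - 8.64187210 = 0.7080


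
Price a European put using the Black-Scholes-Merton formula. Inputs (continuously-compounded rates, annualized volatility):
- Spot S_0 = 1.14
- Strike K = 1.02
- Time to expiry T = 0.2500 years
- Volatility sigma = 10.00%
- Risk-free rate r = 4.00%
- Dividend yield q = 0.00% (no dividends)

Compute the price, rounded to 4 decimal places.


d1 = (ln(S/K) + (r - q + 0.5*sigma^2) * T) / (sigma * sqrt(T)) = 2.44951270
d2 = d1 - sigma * sqrt(T) = 2.39951270
exp(-rT) = 0.99004983; exp(-qT) = 1.00000000
P = K * exp(-rT) * N(-d2) - S_0 * exp(-qT) * N(-d1)
N(-d1) = 0.00715248; N(-d2) = 0.00820846
P = 1.0200 * 0.99004983 * 0.00820846 - 1.1400 * 1.00000000 * 0.00715248 = 0.0001

Answer: Price = 0.0001


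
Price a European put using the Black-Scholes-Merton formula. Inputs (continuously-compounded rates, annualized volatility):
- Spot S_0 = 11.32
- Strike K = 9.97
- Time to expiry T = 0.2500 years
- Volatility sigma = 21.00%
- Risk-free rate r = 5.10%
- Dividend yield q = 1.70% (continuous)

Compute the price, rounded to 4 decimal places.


d1 = (ln(S/K) + (r - q + 0.5*sigma^2) * T) / (sigma * sqrt(T)) = 1.34288561
d2 = d1 - sigma * sqrt(T) = 1.23788561
exp(-rT) = 0.98733094; exp(-qT) = 0.99575902
P = K * exp(-rT) * N(-d2) - S_0 * exp(-qT) * N(-d1)
N(-d1) = 0.08965451; N(-d2) = 0.10787924
P = 9.9700 * 0.98733094 * 0.10787924 - 11.3200 * 0.99575902 * 0.08965451 = 0.0513

Answer: Price = 0.0513


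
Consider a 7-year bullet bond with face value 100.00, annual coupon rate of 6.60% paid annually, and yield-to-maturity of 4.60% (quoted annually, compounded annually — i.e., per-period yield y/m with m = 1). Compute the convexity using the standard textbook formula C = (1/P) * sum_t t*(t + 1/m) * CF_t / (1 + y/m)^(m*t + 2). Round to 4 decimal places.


Coupon per period c = face * coupon_rate / m = 6.600000
Periods per year m = 1; per-period yield y/m = 0.046000
Number of cashflows N = 7
Cashflows (t years, CF_t, discount factor 1/(1+y/m)^(m*t), PV):
  t = 1.0000: CF_t = 6.600000, DF = 0.956023, PV = 6.309751
  t = 2.0000: CF_t = 6.600000, DF = 0.913980, PV = 6.032267
  t = 3.0000: CF_t = 6.600000, DF = 0.873786, PV = 5.766986
  t = 4.0000: CF_t = 6.600000, DF = 0.835359, PV = 5.513371
  t = 5.0000: CF_t = 6.600000, DF = 0.798623, PV = 5.270909
  t = 6.0000: CF_t = 6.600000, DF = 0.763501, PV = 5.039110
  t = 7.0000: CF_t = 106.600000, DF = 0.729925, PV = 77.810000
Price P = sum_t PV_t = 111.742394
Convexity numerator sum_t t*(t + 1/m) * CF_t / (1+y/m)^(m*t + 2):
  t = 1.0000: term = 11.533972
  t = 2.0000: term = 33.080224
  t = 3.0000: term = 63.250907
  t = 4.0000: term = 100.782198
  t = 5.0000: term = 144.525140
  t = 6.0000: term = 193.437090
  t = 7.0000: term = 3982.539307
Convexity = (1/P) * sum = 4529.148838 / 111.742394 = 40.532055

Answer: Convexity = 40.5321


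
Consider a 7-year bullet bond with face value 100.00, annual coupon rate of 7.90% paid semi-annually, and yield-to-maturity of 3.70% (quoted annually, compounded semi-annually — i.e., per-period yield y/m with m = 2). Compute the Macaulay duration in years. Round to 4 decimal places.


Answer: Macaulay duration = 5.6932 years

Derivation:
Coupon per period c = face * coupon_rate / m = 3.950000
Periods per year m = 2; per-period yield y/m = 0.018500
Number of cashflows N = 14
Cashflows (t years, CF_t, discount factor 1/(1+y/m)^(m*t), PV):
  t = 0.5000: CF_t = 3.950000, DF = 0.981836, PV = 3.878252
  t = 1.0000: CF_t = 3.950000, DF = 0.964002, PV = 3.807808
  t = 1.5000: CF_t = 3.950000, DF = 0.946492, PV = 3.738643
  t = 2.0000: CF_t = 3.950000, DF = 0.929300, PV = 3.670734
  t = 2.5000: CF_t = 3.950000, DF = 0.912420, PV = 3.604059
  t = 3.0000: CF_t = 3.950000, DF = 0.895847, PV = 3.538595
  t = 3.5000: CF_t = 3.950000, DF = 0.879575, PV = 3.474320
  t = 4.0000: CF_t = 3.950000, DF = 0.863598, PV = 3.411213
  t = 4.5000: CF_t = 3.950000, DF = 0.847912, PV = 3.349252
  t = 5.0000: CF_t = 3.950000, DF = 0.832510, PV = 3.288416
  t = 5.5000: CF_t = 3.950000, DF = 0.817389, PV = 3.228685
  t = 6.0000: CF_t = 3.950000, DF = 0.802542, PV = 3.170040
  t = 6.5000: CF_t = 3.950000, DF = 0.787964, PV = 3.112459
  t = 7.0000: CF_t = 103.950000, DF = 0.773652, PV = 80.421103
Price P = sum_t PV_t = 125.693581
Macaulay numerator sum_t t * PV_t:
  t * PV_t at t = 0.5000: 1.939126
  t * PV_t at t = 1.0000: 3.807808
  t * PV_t at t = 1.5000: 5.607964
  t * PV_t at t = 2.0000: 7.341469
  t * PV_t at t = 2.5000: 9.010148
  t * PV_t at t = 3.0000: 10.615786
  t * PV_t at t = 3.5000: 12.160121
  t * PV_t at t = 4.0000: 13.644852
  t * PV_t at t = 4.5000: 15.071633
  t * PV_t at t = 5.0000: 16.442080
  t * PV_t at t = 5.5000: 17.757770
  t * PV_t at t = 6.0000: 19.020238
  t * PV_t at t = 6.5000: 20.230985
  t * PV_t at t = 7.0000: 562.947723
Macaulay duration D = (sum_t t * PV_t) / P = 715.597703 / 125.693581 = 5.693192


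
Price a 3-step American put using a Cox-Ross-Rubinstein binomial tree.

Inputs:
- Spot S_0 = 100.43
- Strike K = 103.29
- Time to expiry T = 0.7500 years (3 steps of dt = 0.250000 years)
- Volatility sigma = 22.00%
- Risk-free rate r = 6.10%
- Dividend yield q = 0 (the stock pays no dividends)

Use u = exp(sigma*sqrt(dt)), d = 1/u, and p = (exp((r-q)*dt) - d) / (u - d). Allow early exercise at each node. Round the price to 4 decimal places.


Answer: Price = V(0,0) = 7.5043

Derivation:
dt = T/N = 0.250000
u = exp(sigma*sqrt(dt)) = 1.116278; d = 1/u = 0.895834
p = (exp((r-q)*dt) - d) / (u - d) = 0.542236
Discount per step: exp(-r*dt) = 0.984866
Stock lattice S(k, i) with i counting down-moves:
  k=0: S(0,0) = 100.4300
  k=1: S(1,0) = 112.1078; S(1,1) = 89.9686
  k=2: S(2,0) = 125.1435; S(2,1) = 100.4300; S(2,2) = 80.5970
  k=3: S(3,0) = 139.6949; S(3,1) = 112.1078; S(3,2) = 89.9686; S(3,3) = 72.2015
Terminal payoffs V(N, i) = max(K - S_T, 0):
  V(3,0) = 0.000000; V(3,1) = 0.000000; V(3,2) = 13.321378; V(3,3) = 31.088489
Backward induction: V(k, i) = exp(-r*dt) * [p * V(k+1, i) + (1-p) * V(k+1, i+1)]; then take max(V_cont, immediate exercise) for American.
  V(2,0) = exp(-r*dt) * [p*0.000000 + (1-p)*0.000000] = 0.000000; exercise = 0.000000; V(2,0) = max -> 0.000000
  V(2,1) = exp(-r*dt) * [p*0.000000 + (1-p)*13.321378] = 6.005751; exercise = 2.860000; V(2,1) = max -> 6.005751
  V(2,2) = exp(-r*dt) * [p*13.321378 + (1-p)*31.088489] = 21.129814; exercise = 22.693037; V(2,2) = max -> 22.693037
  V(1,0) = exp(-r*dt) * [p*0.000000 + (1-p)*6.005751] = 2.707607; exercise = 0.000000; V(1,0) = max -> 2.707607
  V(1,1) = exp(-r*dt) * [p*6.005751 + (1-p)*22.693037] = 13.438081; exercise = 13.321378; V(1,1) = max -> 13.438081
  V(0,0) = exp(-r*dt) * [p*2.707607 + (1-p)*13.438081] = 7.504309; exercise = 2.860000; V(0,0) = max -> 7.504309


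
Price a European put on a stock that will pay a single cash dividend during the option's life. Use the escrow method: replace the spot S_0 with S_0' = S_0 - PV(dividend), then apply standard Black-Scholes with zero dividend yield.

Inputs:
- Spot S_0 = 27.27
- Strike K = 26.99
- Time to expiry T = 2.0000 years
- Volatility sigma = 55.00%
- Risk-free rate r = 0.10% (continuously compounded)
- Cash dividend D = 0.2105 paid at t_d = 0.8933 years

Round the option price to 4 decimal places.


Answer: Price = 8.1094

Derivation:
PV(D) = D * exp(-r * t_d) = 0.2105 * 0.99910710 = 0.21031204
S_0' = S_0 - PV(D) = 27.2700 - 0.21031204 = 27.05968796
d1 = (ln(S_0'/K) + (r + sigma^2/2)*T) / (sigma*sqrt(T)) = 0.39479528
d2 = d1 - sigma*sqrt(T) = -0.38302218
exp(-rT) = 0.99800200
N(-d1) = 0.34649699; N(-d2) = 0.64914834
P = K * exp(-rT) * N(-d2) - S_0' * N(-d1) = 26.9900 * 0.99800200 * 0.64914834 - 27.05968796 * 0.34649699 = 8.1094


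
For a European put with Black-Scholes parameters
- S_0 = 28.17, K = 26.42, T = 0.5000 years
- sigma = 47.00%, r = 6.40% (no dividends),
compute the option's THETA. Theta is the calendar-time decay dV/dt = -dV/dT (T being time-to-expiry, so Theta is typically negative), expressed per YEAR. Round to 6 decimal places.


Answer: Theta = -2.628365

Derivation:
d1 = 0.4554408063; d2 = 0.1231006191
phi(d1) = 0.3596400182; exp(-qT) = 1.0000000000; exp(-rT) = 0.9685065821
Theta = -S*exp(-qT)*phi(d1)*sigma/(2*sqrt(T)) + r*K*exp(-rT)*N(-d2) - q*S*exp(-qT)*N(-d1)
N(-d1) = 0.3243960719; N(-d2) = 0.4510137105; sqrt(T) = 0.7071067812
Term 1 = -28.1700 * 1.0000000000 * 0.3596400182 * 0.4700 / (2 * 0.7071067812) = -3.3669581480
Term 2 = 0.0640 * 26.4200 * 0.9685065821 * 0.4510137105 = 0.7385928654
Term 3 = 0 (no dividend yield, q = 0)
Theta = -3.3669581480 + (0.7385928654) + (0.0000000000) = -2.628365


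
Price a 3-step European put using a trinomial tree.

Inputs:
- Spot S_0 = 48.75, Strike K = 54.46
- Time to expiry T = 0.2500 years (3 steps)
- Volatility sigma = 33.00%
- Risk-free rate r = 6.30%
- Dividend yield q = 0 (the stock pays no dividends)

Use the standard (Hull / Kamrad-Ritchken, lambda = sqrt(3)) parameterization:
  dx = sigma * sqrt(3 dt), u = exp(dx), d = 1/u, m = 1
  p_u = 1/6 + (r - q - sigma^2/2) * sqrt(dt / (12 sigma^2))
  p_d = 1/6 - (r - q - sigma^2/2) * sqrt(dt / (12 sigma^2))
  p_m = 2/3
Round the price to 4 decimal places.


Answer: Price = V(0,0) = 6.4436

Derivation:
dt = T/N = 0.083333; dx = sigma*sqrt(3*dt) = 0.165000
u = exp(dx) = 1.179393; d = 1/u = 0.847894
p_u = 0.168826, p_m = 0.666667, p_d = 0.164508
Discount per step: exp(-r*dt) = 0.994764
Stock lattice S(k, j) with j the centered position index:
  k=0: S(0,+0) = 48.7500
  k=1: S(1,-1) = 41.3348; S(1,+0) = 48.7500; S(1,+1) = 57.4954
  k=2: S(2,-2) = 35.0475; S(2,-1) = 41.3348; S(2,+0) = 48.7500; S(2,+1) = 57.4954; S(2,+2) = 67.8097
  k=3: S(3,-3) = 29.7166; S(3,-2) = 35.0475; S(3,-1) = 41.3348; S(3,+0) = 48.7500; S(3,+1) = 57.4954; S(3,+2) = 67.8097; S(3,+3) = 79.9743
Terminal payoffs V(N, j) = max(K - S_T, 0):
  V(3,-3) = 24.743418; V(3,-2) = 19.412468; V(3,-1) = 13.125182; V(3,+0) = 5.710000; V(3,+1) = 0.000000; V(3,+2) = 0.000000; V(3,+3) = 0.000000
Backward induction: V(k, j) = exp(-r*dt) * [p_u * V(k+1, j+1) + p_m * V(k+1, j) + p_d * V(k+1, j-1)]
  V(2,-2) = exp(-r*dt) * [p_u*13.125182 + p_m*19.412468 + p_d*24.743418] = 19.127311
  V(2,-1) = exp(-r*dt) * [p_u*5.710000 + p_m*13.125182 + p_d*19.412468] = 12.840027
  V(2,+0) = exp(-r*dt) * [p_u*0.000000 + p_m*5.710000 + p_d*13.125182] = 5.934620
  V(2,+1) = exp(-r*dt) * [p_u*0.000000 + p_m*0.000000 + p_d*5.710000] = 0.934420
  V(2,+2) = exp(-r*dt) * [p_u*0.000000 + p_m*0.000000 + p_d*0.000000] = 0.000000
  V(1,-1) = exp(-r*dt) * [p_u*5.934620 + p_m*12.840027 + p_d*19.127311] = 12.641977
  V(1,+0) = exp(-r*dt) * [p_u*0.934420 + p_m*5.934620 + p_d*12.840027] = 6.193846
  V(1,+1) = exp(-r*dt) * [p_u*0.000000 + p_m*0.934420 + p_d*5.934620] = 1.590862
  V(0,+0) = exp(-r*dt) * [p_u*1.590862 + p_m*6.193846 + p_d*12.641977] = 6.443592


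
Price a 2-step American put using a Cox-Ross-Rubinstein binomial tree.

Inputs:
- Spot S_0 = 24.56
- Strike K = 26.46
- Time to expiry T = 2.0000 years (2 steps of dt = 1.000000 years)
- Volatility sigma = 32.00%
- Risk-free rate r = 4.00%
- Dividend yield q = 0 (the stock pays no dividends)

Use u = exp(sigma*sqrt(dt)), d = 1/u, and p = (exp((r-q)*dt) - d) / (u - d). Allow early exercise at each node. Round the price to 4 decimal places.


Answer: Price = V(0,0) = 4.7196

Derivation:
dt = T/N = 1.000000
u = exp(sigma*sqrt(dt)) = 1.377128; d = 1/u = 0.726149
p = (exp((r-q)*dt) - d) / (u - d) = 0.483367
Discount per step: exp(-r*dt) = 0.960789
Stock lattice S(k, i) with i counting down-moves:
  k=0: S(0,0) = 24.5600
  k=1: S(1,0) = 33.8223; S(1,1) = 17.8342
  k=2: S(2,0) = 46.5776; S(2,1) = 24.5600; S(2,2) = 12.9503
Terminal payoffs V(N, i) = max(K - S_T, 0):
  V(2,0) = 0.000000; V(2,1) = 1.900000; V(2,2) = 13.509698
Backward induction: V(k, i) = exp(-r*dt) * [p * V(k+1, i) + (1-p) * V(k+1, i+1)]; then take max(V_cont, immediate exercise) for American.
  V(1,0) = exp(-r*dt) * [p*0.000000 + (1-p)*1.900000] = 0.943113; exercise = 0.000000; V(1,0) = max -> 0.943113
  V(1,1) = exp(-r*dt) * [p*1.900000 + (1-p)*13.509698] = 7.588268; exercise = 8.625780; V(1,1) = max -> 8.625780
  V(0,0) = exp(-r*dt) * [p*0.943113 + (1-p)*8.625780] = 4.719620; exercise = 1.900000; V(0,0) = max -> 4.719620


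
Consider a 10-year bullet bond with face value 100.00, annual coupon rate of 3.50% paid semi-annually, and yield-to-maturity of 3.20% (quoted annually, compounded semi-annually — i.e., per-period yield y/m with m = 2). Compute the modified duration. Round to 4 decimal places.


Answer: Modified duration = 8.4110

Derivation:
Coupon per period c = face * coupon_rate / m = 1.750000
Periods per year m = 2; per-period yield y/m = 0.016000
Number of cashflows N = 20
Cashflows (t years, CF_t, discount factor 1/(1+y/m)^(m*t), PV):
  t = 0.5000: CF_t = 1.750000, DF = 0.984252, PV = 1.722441
  t = 1.0000: CF_t = 1.750000, DF = 0.968752, PV = 1.695316
  t = 1.5000: CF_t = 1.750000, DF = 0.953496, PV = 1.668618
  t = 2.0000: CF_t = 1.750000, DF = 0.938480, PV = 1.642341
  t = 2.5000: CF_t = 1.750000, DF = 0.923701, PV = 1.616477
  t = 3.0000: CF_t = 1.750000, DF = 0.909155, PV = 1.591021
  t = 3.5000: CF_t = 1.750000, DF = 0.894837, PV = 1.565965
  t = 4.0000: CF_t = 1.750000, DF = 0.880745, PV = 1.541304
  t = 4.5000: CF_t = 1.750000, DF = 0.866875, PV = 1.517032
  t = 5.0000: CF_t = 1.750000, DF = 0.853224, PV = 1.493142
  t = 5.5000: CF_t = 1.750000, DF = 0.839787, PV = 1.469627
  t = 6.0000: CF_t = 1.750000, DF = 0.826562, PV = 1.446484
  t = 6.5000: CF_t = 1.750000, DF = 0.813545, PV = 1.423704
  t = 7.0000: CF_t = 1.750000, DF = 0.800734, PV = 1.401284
  t = 7.5000: CF_t = 1.750000, DF = 0.788124, PV = 1.379216
  t = 8.0000: CF_t = 1.750000, DF = 0.775712, PV = 1.357497
  t = 8.5000: CF_t = 1.750000, DF = 0.763496, PV = 1.336119
  t = 9.0000: CF_t = 1.750000, DF = 0.751473, PV = 1.315077
  t = 9.5000: CF_t = 1.750000, DF = 0.739639, PV = 1.294367
  t = 10.0000: CF_t = 101.750000, DF = 0.727991, PV = 74.073055
Price P = sum_t PV_t = 102.550087
First compute Macaulay numerator sum_t t * PV_t:
  t * PV_t at t = 0.5000: 0.861220
  t * PV_t at t = 1.0000: 1.695316
  t * PV_t at t = 1.5000: 2.502927
  t * PV_t at t = 2.0000: 3.284681
  t * PV_t at t = 2.5000: 4.041192
  t * PV_t at t = 3.0000: 4.773062
  t * PV_t at t = 3.5000: 5.480878
  t * PV_t at t = 4.0000: 6.165217
  t * PV_t at t = 4.5000: 6.826643
  t * PV_t at t = 5.0000: 7.465708
  t * PV_t at t = 5.5000: 8.082951
  t * PV_t at t = 6.0000: 8.678902
  t * PV_t at t = 6.5000: 9.254079
  t * PV_t at t = 7.0000: 9.808987
  t * PV_t at t = 7.5000: 10.344123
  t * PV_t at t = 8.0000: 10.859972
  t * PV_t at t = 8.5000: 11.357008
  t * PV_t at t = 9.0000: 11.835696
  t * PV_t at t = 9.5000: 12.296491
  t * PV_t at t = 10.0000: 740.730554
Macaulay duration D = 876.345609 / 102.550087 = 8.545537
Modified duration = D / (1 + y/m) = 8.545537 / (1 + 0.016000) = 8.410962


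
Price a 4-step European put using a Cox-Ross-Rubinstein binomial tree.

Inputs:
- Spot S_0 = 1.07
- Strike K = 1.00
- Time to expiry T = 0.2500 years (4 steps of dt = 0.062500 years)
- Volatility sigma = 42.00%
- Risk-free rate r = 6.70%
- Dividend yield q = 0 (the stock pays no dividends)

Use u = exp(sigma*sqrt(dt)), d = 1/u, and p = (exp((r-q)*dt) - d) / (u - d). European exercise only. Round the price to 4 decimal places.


dt = T/N = 0.062500
u = exp(sigma*sqrt(dt)) = 1.110711; d = 1/u = 0.900325
p = (exp((r-q)*dt) - d) / (u - d) = 0.493720
Discount per step: exp(-r*dt) = 0.995821
Stock lattice S(k, i) with i counting down-moves:
  k=0: S(0,0) = 1.0700
  k=1: S(1,0) = 1.1885; S(1,1) = 0.9633
  k=2: S(2,0) = 1.3200; S(2,1) = 1.0700; S(2,2) = 0.8673
  k=3: S(3,0) = 1.4662; S(3,1) = 1.1885; S(3,2) = 0.9633; S(3,3) = 0.7809
  k=4: S(4,0) = 1.6285; S(4,1) = 1.3200; S(4,2) = 1.0700; S(4,3) = 0.8673; S(4,4) = 0.7030
Terminal payoffs V(N, i) = max(K - S_T, 0):
  V(4,0) = 0.000000; V(4,1) = 0.000000; V(4,2) = 0.000000; V(4,3) = 0.132675; V(4,4) = 0.296960
Backward induction: V(k, i) = exp(-r*dt) * [p * V(k+1, i) + (1-p) * V(k+1, i+1)].
  V(3,0) = exp(-r*dt) * [p*0.000000 + (1-p)*0.000000] = 0.000000
  V(3,1) = exp(-r*dt) * [p*0.000000 + (1-p)*0.000000] = 0.000000
  V(3,2) = exp(-r*dt) * [p*0.000000 + (1-p)*0.132675] = 0.066890
  V(3,3) = exp(-r*dt) * [p*0.132675 + (1-p)*0.296960] = 0.214947
  V(2,0) = exp(-r*dt) * [p*0.000000 + (1-p)*0.000000] = 0.000000
  V(2,1) = exp(-r*dt) * [p*0.000000 + (1-p)*0.066890] = 0.033724
  V(2,2) = exp(-r*dt) * [p*0.066890 + (1-p)*0.214947] = 0.141256
  V(1,0) = exp(-r*dt) * [p*0.000000 + (1-p)*0.033724] = 0.017002
  V(1,1) = exp(-r*dt) * [p*0.033724 + (1-p)*0.141256] = 0.087797
  V(0,0) = exp(-r*dt) * [p*0.017002 + (1-p)*0.087797] = 0.052623

Answer: Price = V(0,0) = 0.0526


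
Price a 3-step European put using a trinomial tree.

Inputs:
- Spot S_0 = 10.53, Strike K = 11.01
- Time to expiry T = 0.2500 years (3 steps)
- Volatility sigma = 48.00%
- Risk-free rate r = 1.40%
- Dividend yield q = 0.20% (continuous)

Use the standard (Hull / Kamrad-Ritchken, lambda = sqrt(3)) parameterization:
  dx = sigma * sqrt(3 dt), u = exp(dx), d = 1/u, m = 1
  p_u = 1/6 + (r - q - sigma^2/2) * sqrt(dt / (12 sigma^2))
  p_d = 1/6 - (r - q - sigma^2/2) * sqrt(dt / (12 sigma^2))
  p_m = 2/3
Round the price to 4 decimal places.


Answer: Price = V(0,0) = 1.2464

Derivation:
dt = T/N = 0.083333; dx = sigma*sqrt(3*dt) = 0.240000
u = exp(dx) = 1.271249; d = 1/u = 0.786628
p_u = 0.148750, p_m = 0.666667, p_d = 0.184583
Discount per step: exp(-r*dt) = 0.998834
Stock lattice S(k, j) with j the centered position index:
  k=0: S(0,+0) = 10.5300
  k=1: S(1,-1) = 8.2832; S(1,+0) = 10.5300; S(1,+1) = 13.3863
  k=2: S(2,-2) = 6.5158; S(2,-1) = 8.2832; S(2,+0) = 10.5300; S(2,+1) = 13.3863; S(2,+2) = 17.0173
  k=3: S(3,-3) = 5.1255; S(3,-2) = 6.5158; S(3,-1) = 8.2832; S(3,+0) = 10.5300; S(3,+1) = 13.3863; S(3,+2) = 17.0173; S(3,+3) = 21.6332
Terminal payoffs V(N, j) = max(K - S_T, 0):
  V(3,-3) = 5.884499; V(3,-2) = 4.494211; V(3,-1) = 2.726809; V(3,+0) = 0.480000; V(3,+1) = 0.000000; V(3,+2) = 0.000000; V(3,+3) = 0.000000
Backward induction: V(k, j) = exp(-r*dt) * [p_u * V(k+1, j+1) + p_m * V(k+1, j) + p_d * V(k+1, j-1)]
  V(2,-2) = exp(-r*dt) * [p_u*2.726809 + p_m*4.494211 + p_d*5.884499] = 4.482701
  V(2,-1) = exp(-r*dt) * [p_u*0.480000 + p_m*2.726809 + p_d*4.494211] = 2.715659
  V(2,+0) = exp(-r*dt) * [p_u*0.000000 + p_m*0.480000 + p_d*2.726809] = 0.822363
  V(2,+1) = exp(-r*dt) * [p_u*0.000000 + p_m*0.000000 + p_d*0.480000] = 0.088497
  V(2,+2) = exp(-r*dt) * [p_u*0.000000 + p_m*0.000000 + p_d*0.000000] = 0.000000
  V(1,-1) = exp(-r*dt) * [p_u*0.822363 + p_m*2.715659 + p_d*4.482701] = 2.756979
  V(1,+0) = exp(-r*dt) * [p_u*0.088497 + p_m*0.822363 + p_d*2.715659] = 1.061432
  V(1,+1) = exp(-r*dt) * [p_u*0.000000 + p_m*0.088497 + p_d*0.822363] = 0.210547
  V(0,+0) = exp(-r*dt) * [p_u*0.210547 + p_m*1.061432 + p_d*2.756979] = 1.246378


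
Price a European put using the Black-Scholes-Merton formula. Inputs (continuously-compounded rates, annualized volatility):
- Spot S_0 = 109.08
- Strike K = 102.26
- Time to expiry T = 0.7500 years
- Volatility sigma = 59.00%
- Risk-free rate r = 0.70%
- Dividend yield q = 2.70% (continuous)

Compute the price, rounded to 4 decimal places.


d1 = (ln(S/K) + (r - q + 0.5*sigma^2) * T) / (sigma * sqrt(T)) = 0.35247815
d2 = d1 - sigma * sqrt(T) = -0.15847684
exp(-rT) = 0.99476376; exp(-qT) = 0.97995365
P = K * exp(-rT) * N(-d2) - S_0 * exp(-qT) * N(-d1)
N(-d1) = 0.36223985; N(-d2) = 0.56295947
P = 102.2600 * 0.99476376 * 0.56295947 - 109.0800 * 0.97995365 * 0.36223985 = 18.5458

Answer: Price = 18.5458


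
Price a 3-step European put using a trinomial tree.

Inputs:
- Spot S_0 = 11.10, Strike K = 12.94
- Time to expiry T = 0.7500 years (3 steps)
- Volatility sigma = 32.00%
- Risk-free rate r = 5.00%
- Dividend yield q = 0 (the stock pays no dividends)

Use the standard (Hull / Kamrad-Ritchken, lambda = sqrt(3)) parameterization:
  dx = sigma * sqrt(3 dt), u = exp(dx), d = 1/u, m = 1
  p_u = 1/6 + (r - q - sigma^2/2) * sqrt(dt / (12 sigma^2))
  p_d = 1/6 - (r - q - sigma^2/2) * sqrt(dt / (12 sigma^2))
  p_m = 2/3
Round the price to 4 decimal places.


Answer: Price = V(0,0) = 2.1448

Derivation:
dt = T/N = 0.250000; dx = sigma*sqrt(3*dt) = 0.277128
u = exp(dx) = 1.319335; d = 1/u = 0.757957
p_u = 0.166125, p_m = 0.666667, p_d = 0.167208
Discount per step: exp(-r*dt) = 0.987578
Stock lattice S(k, j) with j the centered position index:
  k=0: S(0,+0) = 11.1000
  k=1: S(1,-1) = 8.4133; S(1,+0) = 11.1000; S(1,+1) = 14.6446
  k=2: S(2,-2) = 6.3769; S(2,-1) = 8.4133; S(2,+0) = 11.1000; S(2,+1) = 14.6446; S(2,+2) = 19.3212
  k=3: S(3,-3) = 4.8335; S(3,-2) = 6.3769; S(3,-1) = 8.4133; S(3,+0) = 11.1000; S(3,+1) = 14.6446; S(3,+2) = 19.3212; S(3,+3) = 25.4911
Terminal payoffs V(N, j) = max(K - S_T, 0):
  V(3,-3) = 8.106549; V(3,-2) = 6.563057; V(3,-1) = 4.526673; V(3,+0) = 1.840000; V(3,+1) = 0.000000; V(3,+2) = 0.000000; V(3,+3) = 0.000000
Backward induction: V(k, j) = exp(-r*dt) * [p_u * V(k+1, j+1) + p_m * V(k+1, j) + p_d * V(k+1, j-1)]
  V(2,-2) = exp(-r*dt) * [p_u*4.526673 + p_m*6.563057 + p_d*8.106549] = 6.402315
  V(2,-1) = exp(-r*dt) * [p_u*1.840000 + p_m*4.526673 + p_d*6.563057] = 4.365931
  V(2,+0) = exp(-r*dt) * [p_u*0.000000 + p_m*1.840000 + p_d*4.526673] = 1.958922
  V(2,+1) = exp(-r*dt) * [p_u*0.000000 + p_m*0.000000 + p_d*1.840000] = 0.303841
  V(2,+2) = exp(-r*dt) * [p_u*0.000000 + p_m*0.000000 + p_d*0.000000] = 0.000000
  V(1,-1) = exp(-r*dt) * [p_u*1.958922 + p_m*4.365931 + p_d*6.402315] = 4.253068
  V(1,+0) = exp(-r*dt) * [p_u*0.303841 + p_m*1.958922 + p_d*4.365931] = 2.060524
  V(1,+1) = exp(-r*dt) * [p_u*0.000000 + p_m*0.303841 + p_d*1.958922] = 0.523523
  V(0,+0) = exp(-r*dt) * [p_u*0.523523 + p_m*2.060524 + p_d*4.253068] = 2.144821


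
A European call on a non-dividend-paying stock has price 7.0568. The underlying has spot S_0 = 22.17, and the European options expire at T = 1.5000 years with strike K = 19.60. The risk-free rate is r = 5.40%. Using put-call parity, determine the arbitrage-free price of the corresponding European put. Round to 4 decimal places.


Put-call parity: C - P = S_0 * exp(-qT) - K * exp(-rT).
S_0 * exp(-qT) = 22.1700 * 1.00000000 = 22.17000000
K * exp(-rT) = 19.6000 * 0.92219369 = 18.07499635
P = C - S*exp(-qT) + K*exp(-rT)
P = 7.0568 - 22.17000000 + 18.07499635 = 2.9618

Answer: Put price = 2.9618


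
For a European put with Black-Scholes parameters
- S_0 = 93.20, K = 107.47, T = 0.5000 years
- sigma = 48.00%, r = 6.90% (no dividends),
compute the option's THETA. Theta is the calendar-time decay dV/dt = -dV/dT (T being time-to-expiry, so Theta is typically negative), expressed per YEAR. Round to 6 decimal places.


d1 = -0.1483864086; d2 = -0.4877976636
phi(d1) = 0.3945743081; exp(-qT) = 1.0000000000; exp(-rT) = 0.9660883397
Theta = -S*exp(-qT)*phi(d1)*sigma/(2*sqrt(T)) + r*K*exp(-rT)*N(-d2) - q*S*exp(-qT)*N(-d1)
N(-d1) = 0.5589810872; N(-d2) = 0.6871534167; sqrt(T) = 0.7071067812
Term 1 = -93.2000 * 1.0000000000 * 0.3945743081 * 0.4800 / (2 * 0.7071067812) = -12.4816199734
Term 2 = 0.0690 * 107.4700 * 0.9660883397 * 0.6871534167 = 4.9227399050
Term 3 = 0 (no dividend yield, q = 0)
Theta = -12.4816199734 + (4.9227399050) + (0.0000000000) = -7.558880

Answer: Theta = -7.558880


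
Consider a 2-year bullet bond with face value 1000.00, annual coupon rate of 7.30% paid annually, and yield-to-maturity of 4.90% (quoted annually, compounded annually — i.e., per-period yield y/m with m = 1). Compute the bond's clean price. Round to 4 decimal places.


Coupon per period c = face * coupon_rate / m = 73.000000
Periods per year m = 1; per-period yield y/m = 0.049000
Number of cashflows N = 2
Cashflows (t years, CF_t, discount factor 1/(1+y/m)^(m*t), PV):
  t = 1.0000: CF_t = 73.000000, DF = 0.953289, PV = 69.590086
  t = 2.0000: CF_t = 1073.000000, DF = 0.908760, PV = 975.099078
Price P = sum_t PV_t = 1044.689163

Answer: Price = 1044.6892


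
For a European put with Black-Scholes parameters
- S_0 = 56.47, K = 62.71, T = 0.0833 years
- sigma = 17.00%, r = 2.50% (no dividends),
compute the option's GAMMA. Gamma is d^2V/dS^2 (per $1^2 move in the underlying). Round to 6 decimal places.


Answer: Gamma = 0.016927

Derivation:
d1 = -2.0692001419; d2 = -2.1182650988
phi(d1) = 0.0469002090; exp(-qT) = 1.0000000000; exp(-rT) = 0.9979196669
Gamma = exp(-qT) * phi(d1) / (S * sigma * sqrt(T)) = 1.0000000000 * 0.0469002090 / (56.4700 * 0.1700 * 0.2886173938) = 0.016927


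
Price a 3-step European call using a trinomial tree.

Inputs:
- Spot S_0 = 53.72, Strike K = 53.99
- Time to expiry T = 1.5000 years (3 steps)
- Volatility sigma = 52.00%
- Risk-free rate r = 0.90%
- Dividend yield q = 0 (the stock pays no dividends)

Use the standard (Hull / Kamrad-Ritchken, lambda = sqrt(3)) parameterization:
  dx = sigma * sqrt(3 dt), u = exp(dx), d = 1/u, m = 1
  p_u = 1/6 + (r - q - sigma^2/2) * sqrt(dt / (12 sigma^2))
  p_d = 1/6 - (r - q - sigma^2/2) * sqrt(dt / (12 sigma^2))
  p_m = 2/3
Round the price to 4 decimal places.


Answer: Price = V(0,0) = 11.9729

Derivation:
dt = T/N = 0.500000; dx = sigma*sqrt(3*dt) = 0.636867
u = exp(dx) = 1.890549; d = 1/u = 0.528947
p_u = 0.117127, p_m = 0.666667, p_d = 0.216206
Discount per step: exp(-r*dt) = 0.995510
Stock lattice S(k, j) with j the centered position index:
  k=0: S(0,+0) = 53.7200
  k=1: S(1,-1) = 28.4150; S(1,+0) = 53.7200; S(1,+1) = 101.5603
  k=2: S(2,-2) = 15.0300; S(2,-1) = 28.4150; S(2,+0) = 53.7200; S(2,+1) = 101.5603; S(2,+2) = 192.0047
  k=3: S(3,-3) = 7.9501; S(3,-2) = 15.0300; S(3,-1) = 28.4150; S(3,+0) = 53.7200; S(3,+1) = 101.5603; S(3,+2) = 192.0047; S(3,+3) = 362.9944
Terminal payoffs V(N, j) = max(S_T - K, 0):
  V(3,-3) = 0.000000; V(3,-2) = 0.000000; V(3,-1) = 0.000000; V(3,+0) = 0.000000; V(3,+1) = 47.570299; V(3,+2) = 138.014736; V(3,+3) = 309.004387
Backward induction: V(k, j) = exp(-r*dt) * [p_u * V(k+1, j+1) + p_m * V(k+1, j) + p_d * V(k+1, j-1)]
  V(2,-2) = exp(-r*dt) * [p_u*0.000000 + p_m*0.000000 + p_d*0.000000] = 0.000000
  V(2,-1) = exp(-r*dt) * [p_u*0.000000 + p_m*0.000000 + p_d*0.000000] = 0.000000
  V(2,+0) = exp(-r*dt) * [p_u*47.570299 + p_m*0.000000 + p_d*0.000000] = 5.546764
  V(2,+1) = exp(-r*dt) * [p_u*138.014736 + p_m*47.570299 + p_d*0.000000] = 47.663857
  V(2,+2) = exp(-r*dt) * [p_u*309.004387 + p_m*138.014736 + p_d*47.570299] = 137.865867
  V(1,-1) = exp(-r*dt) * [p_u*5.546764 + p_m*0.000000 + p_d*0.000000] = 0.646761
  V(1,+0) = exp(-r*dt) * [p_u*47.663857 + p_m*5.546764 + p_d*0.000000] = 9.238913
  V(1,+1) = exp(-r*dt) * [p_u*137.865867 + p_m*47.663857 + p_d*5.546764] = 48.902449
  V(0,+0) = exp(-r*dt) * [p_u*48.902449 + p_m*9.238913 + p_d*0.646761] = 11.972922


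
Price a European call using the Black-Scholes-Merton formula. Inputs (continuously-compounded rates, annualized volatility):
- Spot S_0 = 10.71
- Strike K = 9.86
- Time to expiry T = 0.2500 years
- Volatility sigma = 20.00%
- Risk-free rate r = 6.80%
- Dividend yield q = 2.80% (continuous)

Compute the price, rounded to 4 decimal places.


Answer: Price = 1.0385

Derivation:
d1 = (ln(S/K) + (r - q + 0.5*sigma^2) * T) / (sigma * sqrt(T)) = 0.97691716
d2 = d1 - sigma * sqrt(T) = 0.87691716
exp(-rT) = 0.98314368; exp(-qT) = 0.99302444
C = S_0 * exp(-qT) * N(d1) - K * exp(-rT) * N(d2)
N(d1) = 0.83569492; N(d2) = 0.80973418
C = 10.7100 * 0.99302444 * 0.83569492 - 9.8600 * 0.98314368 * 0.80973418 = 1.0385


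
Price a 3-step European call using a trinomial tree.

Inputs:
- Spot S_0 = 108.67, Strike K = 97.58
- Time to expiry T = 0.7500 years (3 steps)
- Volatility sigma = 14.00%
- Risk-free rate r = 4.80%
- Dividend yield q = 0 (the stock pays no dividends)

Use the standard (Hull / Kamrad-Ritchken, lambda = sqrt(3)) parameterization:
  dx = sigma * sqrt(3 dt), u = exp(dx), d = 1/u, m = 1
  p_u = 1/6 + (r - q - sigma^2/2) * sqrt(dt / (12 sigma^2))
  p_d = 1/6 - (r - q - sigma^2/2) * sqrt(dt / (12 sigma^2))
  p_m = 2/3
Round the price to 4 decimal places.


Answer: Price = V(0,0) = 15.1828

Derivation:
dt = T/N = 0.250000; dx = sigma*sqrt(3*dt) = 0.121244
u = exp(dx) = 1.128900; d = 1/u = 0.885818
p_u = 0.206050, p_m = 0.666667, p_d = 0.127283
Discount per step: exp(-r*dt) = 0.988072
Stock lattice S(k, j) with j the centered position index:
  k=0: S(0,+0) = 108.6700
  k=1: S(1,-1) = 96.2619; S(1,+0) = 108.6700; S(1,+1) = 122.6775
  k=2: S(2,-2) = 85.2705; S(2,-1) = 96.2619; S(2,+0) = 108.6700; S(2,+1) = 122.6775; S(2,+2) = 138.4907
  k=3: S(3,-3) = 75.5342; S(3,-2) = 85.2705; S(3,-1) = 96.2619; S(3,+0) = 108.6700; S(3,+1) = 122.6775; S(3,+2) = 138.4907; S(3,+3) = 156.3421
Terminal payoffs V(N, j) = max(S_T - K, 0):
  V(3,-3) = 0.000000; V(3,-2) = 0.000000; V(3,-1) = 0.000000; V(3,+0) = 11.090000; V(3,+1) = 25.097545; V(3,+2) = 40.910659; V(3,+3) = 58.762082
Backward induction: V(k, j) = exp(-r*dt) * [p_u * V(k+1, j+1) + p_m * V(k+1, j) + p_d * V(k+1, j-1)]
  V(2,-2) = exp(-r*dt) * [p_u*0.000000 + p_m*0.000000 + p_d*0.000000] = 0.000000
  V(2,-1) = exp(-r*dt) * [p_u*11.090000 + p_m*0.000000 + p_d*0.000000] = 2.257839
  V(2,+0) = exp(-r*dt) * [p_u*25.097545 + p_m*11.090000 + p_d*0.000000] = 12.414812
  V(2,+1) = exp(-r*dt) * [p_u*40.910659 + p_m*25.097545 + p_d*11.090000] = 26.255946
  V(2,+2) = exp(-r*dt) * [p_u*58.762082 + p_m*40.910659 + p_d*25.097545] = 42.068344
  V(1,-1) = exp(-r*dt) * [p_u*12.414812 + p_m*2.257839 + p_d*0.000000] = 4.014833
  V(1,+0) = exp(-r*dt) * [p_u*26.255946 + p_m*12.414812 + p_d*2.257839] = 13.807284
  V(1,+1) = exp(-r*dt) * [p_u*42.068344 + p_m*26.255946 + p_d*12.414812] = 27.421313
  V(0,+0) = exp(-r*dt) * [p_u*27.421313 + p_m*13.807284 + p_d*4.014833] = 15.182753


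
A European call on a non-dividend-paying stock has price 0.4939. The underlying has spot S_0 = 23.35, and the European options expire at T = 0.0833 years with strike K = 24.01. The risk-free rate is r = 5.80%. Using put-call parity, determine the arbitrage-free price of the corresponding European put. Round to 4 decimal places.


Answer: Put price = 1.0382

Derivation:
Put-call parity: C - P = S_0 * exp(-qT) - K * exp(-rT).
S_0 * exp(-qT) = 23.3500 * 1.00000000 = 23.35000000
K * exp(-rT) = 24.0100 * 0.99518025 = 23.89427786
P = C - S*exp(-qT) + K*exp(-rT)
P = 0.4939 - 23.35000000 + 23.89427786 = 1.0382


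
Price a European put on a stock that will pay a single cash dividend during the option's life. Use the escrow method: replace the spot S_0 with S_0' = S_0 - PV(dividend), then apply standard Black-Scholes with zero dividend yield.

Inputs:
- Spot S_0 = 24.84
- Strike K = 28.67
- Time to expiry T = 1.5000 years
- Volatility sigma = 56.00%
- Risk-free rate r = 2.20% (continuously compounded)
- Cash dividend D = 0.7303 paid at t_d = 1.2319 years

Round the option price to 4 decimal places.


PV(D) = D * exp(-r * t_d) = 0.7303 * 0.97326216 = 0.71077335
S_0' = S_0 - PV(D) = 24.8400 - 0.71077335 = 24.12922665
d1 = (ln(S_0'/K) + (r + sigma^2/2)*T) / (sigma*sqrt(T)) = 0.13963921
d2 = d1 - sigma*sqrt(T) = -0.54621791
exp(-rT) = 0.96753856
N(-d1) = 0.44447253; N(-d2) = 0.70754192
P = K * exp(-rT) * N(-d2) - S_0' * N(-d1) = 28.6700 * 0.96753856 * 0.70754192 - 24.12922665 * 0.44447253 = 8.9020

Answer: Price = 8.9020


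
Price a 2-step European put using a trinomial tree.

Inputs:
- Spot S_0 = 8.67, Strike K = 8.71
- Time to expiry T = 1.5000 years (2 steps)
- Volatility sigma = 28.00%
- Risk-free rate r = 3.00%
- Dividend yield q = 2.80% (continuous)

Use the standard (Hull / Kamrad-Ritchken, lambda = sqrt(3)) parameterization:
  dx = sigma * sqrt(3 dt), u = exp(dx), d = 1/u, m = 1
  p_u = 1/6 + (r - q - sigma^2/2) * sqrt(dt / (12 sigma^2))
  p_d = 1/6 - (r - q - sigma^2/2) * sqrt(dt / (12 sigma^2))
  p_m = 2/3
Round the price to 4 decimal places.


dt = T/N = 0.750000; dx = sigma*sqrt(3*dt) = 0.420000
u = exp(dx) = 1.521962; d = 1/u = 0.657047
p_u = 0.133452, p_m = 0.666667, p_d = 0.199881
Discount per step: exp(-r*dt) = 0.977751
Stock lattice S(k, j) with j the centered position index:
  k=0: S(0,+0) = 8.6700
  k=1: S(1,-1) = 5.6966; S(1,+0) = 8.6700; S(1,+1) = 13.1954
  k=2: S(2,-2) = 3.7429; S(2,-1) = 5.6966; S(2,+0) = 8.6700; S(2,+1) = 13.1954; S(2,+2) = 20.0829
Terminal payoffs V(N, j) = max(K - S_T, 0):
  V(2,-2) = 4.967070; V(2,-1) = 3.013404; V(2,+0) = 0.040000; V(2,+1) = 0.000000; V(2,+2) = 0.000000
Backward induction: V(k, j) = exp(-r*dt) * [p_u * V(k+1, j+1) + p_m * V(k+1, j) + p_d * V(k+1, j-1)]
  V(1,-1) = exp(-r*dt) * [p_u*0.040000 + p_m*3.013404 + p_d*4.967070] = 2.940193
  V(1,+0) = exp(-r*dt) * [p_u*0.000000 + p_m*0.040000 + p_d*3.013404] = 0.614995
  V(1,+1) = exp(-r*dt) * [p_u*0.000000 + p_m*0.000000 + p_d*0.040000] = 0.007817
  V(0,+0) = exp(-r*dt) * [p_u*0.007817 + p_m*0.614995 + p_d*2.940193] = 0.976508

Answer: Price = V(0,0) = 0.9765


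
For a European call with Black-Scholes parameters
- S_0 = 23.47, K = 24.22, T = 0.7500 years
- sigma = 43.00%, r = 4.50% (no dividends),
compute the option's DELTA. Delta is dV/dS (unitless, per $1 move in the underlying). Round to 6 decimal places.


d1 = 0.1923563846; d2 = -0.1800345390
phi(d1) = 0.3916295065; exp(-qT) = 1.0000000000; exp(-rT) = 0.9668131777
N(d1) = 0.5762684728
Delta = exp(-qT) * N(d1) = 1.0000000000 * 0.5762684728 = 0.576268

Answer: Delta = 0.576268


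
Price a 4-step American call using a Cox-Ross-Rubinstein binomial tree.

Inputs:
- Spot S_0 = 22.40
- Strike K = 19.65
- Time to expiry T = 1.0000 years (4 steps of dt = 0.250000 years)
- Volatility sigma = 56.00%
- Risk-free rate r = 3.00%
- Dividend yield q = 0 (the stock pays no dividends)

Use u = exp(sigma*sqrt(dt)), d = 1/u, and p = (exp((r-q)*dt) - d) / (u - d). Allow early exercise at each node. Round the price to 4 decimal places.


Answer: Price = V(0,0) = 6.5100

Derivation:
dt = T/N = 0.250000
u = exp(sigma*sqrt(dt)) = 1.323130; d = 1/u = 0.755784
p = (exp((r-q)*dt) - d) / (u - d) = 0.443723
Discount per step: exp(-r*dt) = 0.992528
Stock lattice S(k, i) with i counting down-moves:
  k=0: S(0,0) = 22.4000
  k=1: S(1,0) = 29.6381; S(1,1) = 16.9296
  k=2: S(2,0) = 39.2151; S(2,1) = 22.4000; S(2,2) = 12.7951
  k=3: S(3,0) = 51.8866; S(3,1) = 29.6381; S(3,2) = 16.9296; S(3,3) = 9.6703
  k=4: S(4,0) = 68.6527; S(4,1) = 39.2151; S(4,2) = 22.4000; S(4,3) = 12.7951; S(4,4) = 7.3087
Terminal payoffs V(N, i) = max(S_T - K, 0):
  V(4,0) = 49.002734; V(4,1) = 19.565064; V(4,2) = 2.750000; V(4,3) = 0.000000; V(4,4) = 0.000000
Backward induction: V(k, i) = exp(-r*dt) * [p * V(k+1, i) + (1-p) * V(k+1, i+1)]; then take max(V_cont, immediate exercise) for American.
  V(3,0) = exp(-r*dt) * [p*49.002734 + (1-p)*19.565064] = 32.383444; exercise = 32.236620; V(3,0) = max -> 32.383444
  V(3,1) = exp(-r*dt) * [p*19.565064 + (1-p)*2.750000] = 10.134932; exercise = 9.988108; V(3,1) = max -> 10.134932
  V(3,2) = exp(-r*dt) * [p*2.750000 + (1-p)*0.000000] = 1.211120; exercise = 0.000000; V(3,2) = max -> 1.211120
  V(3,3) = exp(-r*dt) * [p*0.000000 + (1-p)*0.000000] = 0.000000; exercise = 0.000000; V(3,3) = max -> 0.000000
  V(2,0) = exp(-r*dt) * [p*32.383444 + (1-p)*10.134932] = 19.857614; exercise = 19.565064; V(2,0) = max -> 19.857614
  V(2,1) = exp(-r*dt) * [p*10.134932 + (1-p)*1.211120] = 5.132184; exercise = 2.750000; V(2,1) = max -> 5.132184
  V(2,2) = exp(-r*dt) * [p*1.211120 + (1-p)*0.000000] = 0.533386; exercise = 0.000000; V(2,2) = max -> 0.533386
  V(1,0) = exp(-r*dt) * [p*19.857614 + (1-p)*5.132184] = 11.579026; exercise = 9.988108; V(1,0) = max -> 11.579026
  V(1,1) = exp(-r*dt) * [p*5.132184 + (1-p)*0.533386] = 2.554746; exercise = 0.000000; V(1,1) = max -> 2.554746
  V(0,0) = exp(-r*dt) * [p*11.579026 + (1-p)*2.554746] = 6.510017; exercise = 2.750000; V(0,0) = max -> 6.510017
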